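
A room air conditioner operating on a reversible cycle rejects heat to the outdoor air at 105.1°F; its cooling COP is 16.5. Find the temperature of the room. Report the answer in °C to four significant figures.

For a Carnot refrigerator COP_R = T_C/(T_H − T_C), so T_C = COP·T_H/(1 + COP).
With T_H = 313.76 K, T_C = 16.5 × 313.76/17.50 = 295.83 K.
Converting, 295.83 K = 22.68°C.

22.68 °C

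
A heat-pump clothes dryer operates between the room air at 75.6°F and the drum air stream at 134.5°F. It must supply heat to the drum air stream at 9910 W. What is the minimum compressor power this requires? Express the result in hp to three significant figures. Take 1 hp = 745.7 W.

1.32 hp

In absolute terms T_C = 297.37 K and T_H = 330.09 K, so ΔT = 32.72 K.
COP_Carnot = T_H/ΔT = 330.09/32.72 = 10.09.
Ẇ_min = Q̇/COP_Carnot = 9910/10.09 = 982.4 W = 1.317 hp.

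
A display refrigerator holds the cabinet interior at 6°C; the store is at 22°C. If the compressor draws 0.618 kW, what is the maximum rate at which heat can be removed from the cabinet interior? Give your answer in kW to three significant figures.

10.8 kW

In absolute terms T_C = 279.15 K and T_H = 295.15 K, so ΔT = 16.00 K.
COP_Carnot = T_C/ΔT = 279.15/16.00 = 17.45.
Q̇_max = COP_Carnot × Ẇ = 17.45 × 0.6180 kW = 10.78 kW.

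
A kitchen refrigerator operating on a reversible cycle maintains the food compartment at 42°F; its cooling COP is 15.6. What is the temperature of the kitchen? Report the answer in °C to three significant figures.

COP_R = T_C/(T_H − T_C) gives T_H − T_C = T_C/COP.
With T_C = 278.71 K, T_H = 278.71 × (1 + 1/15.6) = 296.57 K.
Converting, 296.57 K = 23.42°C.

23.4 °C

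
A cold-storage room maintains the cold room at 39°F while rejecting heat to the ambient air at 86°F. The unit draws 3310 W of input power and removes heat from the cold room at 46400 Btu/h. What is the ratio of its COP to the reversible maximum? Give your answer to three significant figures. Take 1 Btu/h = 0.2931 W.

Converting, Q̇_C = 46400 Btu/h = 13600 W, so COP_actual = Q̇_C/Ẇ = 13600/3310 = 4.109.
In absolute terms T_C = 277.04 K and T_H = 303.15 K, so ΔT = 26.11 K.
COP_Carnot = T_C/ΔT = 277.04/26.11 = 10.61.
η_II = COP_actual/COP_Carnot = 4.109/10.61 = 0.3872.

0.387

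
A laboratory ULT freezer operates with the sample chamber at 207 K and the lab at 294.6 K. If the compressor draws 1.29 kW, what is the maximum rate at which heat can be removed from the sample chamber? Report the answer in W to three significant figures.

3050 W

The reservoir spacing is ΔT = 294.6 − 207 = 87.60 K.
COP_Carnot = T_C/ΔT = 207.00/87.60 = 2.363.
Q̇_max = COP_Carnot × Ẇ = 2.363 × 1.290 kW = 3.048 kW = 3048 W.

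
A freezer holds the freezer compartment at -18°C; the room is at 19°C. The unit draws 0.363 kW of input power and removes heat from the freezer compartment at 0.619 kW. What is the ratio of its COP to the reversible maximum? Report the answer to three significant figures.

COP_actual = Q̇_C/Ẇ = 0.6190/0.3630 = 1.705.
In absolute terms T_C = 255.15 K and T_H = 292.15 K, so ΔT = 37.00 K.
COP_Carnot = T_C/ΔT = 255.15/37.00 = 6.896.
η_II = COP_actual/COP_Carnot = 1.705/6.896 = 0.2473.

0.247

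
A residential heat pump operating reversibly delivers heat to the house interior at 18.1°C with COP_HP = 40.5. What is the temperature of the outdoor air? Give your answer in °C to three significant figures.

10.9 °C

COP_HP = T_H/(T_H − T_C) gives T_H − T_C = T_H/COP.
With T_H = 291.25 K, T_C = 291.25 × (1 − 1/40.5) = 284.06 K.
Converting, 284.06 K = 10.91°C.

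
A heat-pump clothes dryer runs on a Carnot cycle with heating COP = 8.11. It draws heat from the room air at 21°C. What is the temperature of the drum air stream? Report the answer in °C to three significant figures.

COP_HP = T_H/(T_H − T_C) rearranges to T_H = COP·T_C/(COP − 1).
With T_C = 294.15 K, T_H = 8.11 × 294.15/7.110 = 335.52 K.
Converting, 335.52 K = 62.37°C.

62.4 °C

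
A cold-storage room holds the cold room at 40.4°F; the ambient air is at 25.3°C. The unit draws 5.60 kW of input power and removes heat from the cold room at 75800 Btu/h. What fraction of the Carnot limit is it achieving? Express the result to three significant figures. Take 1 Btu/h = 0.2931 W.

0.295

Converting, Q̇_C = 75800 Btu/h = 22.22 kW, so COP_actual = Q̇_C/Ẇ = 22.22/5.600 = 3.967.
In absolute terms T_C = 277.82 K and T_H = 298.45 K, so ΔT = 20.63 K.
COP_Carnot = T_C/ΔT = 277.82/20.63 = 13.46.
η_II = COP_actual/COP_Carnot = 3.967/13.46 = 0.2947.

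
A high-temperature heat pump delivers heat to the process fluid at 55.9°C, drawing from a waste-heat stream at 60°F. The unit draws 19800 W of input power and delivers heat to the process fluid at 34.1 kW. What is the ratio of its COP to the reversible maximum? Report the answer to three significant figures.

0.211

Converting, Q̇_H = 34.10 kW = 34100 W, so COP_actual = Q̇_H/Ẇ = 34100/19800 = 1.722.
In absolute terms T_C = 288.71 K and T_H = 329.05 K, so ΔT = 40.34 K.
COP_Carnot = T_H/ΔT = 329.05/40.34 = 8.156.
η_II = COP_actual/COP_Carnot = 1.722/8.156 = 0.2112.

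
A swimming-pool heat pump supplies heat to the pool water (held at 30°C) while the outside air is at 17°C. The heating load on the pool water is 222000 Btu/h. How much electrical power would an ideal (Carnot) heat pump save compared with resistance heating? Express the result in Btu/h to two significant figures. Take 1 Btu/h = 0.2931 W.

In absolute terms T_C = 290.15 K and T_H = 303.15 K, so ΔT = 13.00 K.
COP_Carnot = T_H/ΔT = 303.15/13.00 = 23.32.
Resistance heating needs Ẇ_res = Q̇_H = 222000 Btu/h; the reversible heat pump needs only Ẇ_hp = Q̇_H/COP = 9520 Btu/h.
Saving = 222000 − 9520 = 212500 Btu/h.

210000 Btu/h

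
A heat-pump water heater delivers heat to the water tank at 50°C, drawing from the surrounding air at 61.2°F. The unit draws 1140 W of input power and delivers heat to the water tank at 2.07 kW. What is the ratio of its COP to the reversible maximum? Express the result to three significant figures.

0.190

Converting, Q̇_H = 2.070 kW = 2070 W, so COP_actual = Q̇_H/Ẇ = 2070/1140 = 1.816.
In absolute terms T_C = 289.37 K and T_H = 323.15 K, so ΔT = 33.78 K.
COP_Carnot = T_H/ΔT = 323.15/33.78 = 9.567.
η_II = COP_actual/COP_Carnot = 1.816/9.567 = 0.1898.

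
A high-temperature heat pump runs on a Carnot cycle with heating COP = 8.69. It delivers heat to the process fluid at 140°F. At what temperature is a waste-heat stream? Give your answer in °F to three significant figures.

71.0 °F

COP_HP = T_H/(T_H − T_C) gives T_H − T_C = T_H/COP.
With T_H = 333.15 K, T_C = 333.15 × (1 − 1/8.69) = 294.81 K.
Converting, 294.81 K = 70.99°F.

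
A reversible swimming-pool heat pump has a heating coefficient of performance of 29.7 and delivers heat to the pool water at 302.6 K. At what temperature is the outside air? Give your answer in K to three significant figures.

COP_HP = T_H/(T_H − T_C) gives T_H − T_C = T_H/COP.
With T_H = 302.60 K, T_C = 302.60 × (1 − 1/29.7) = 292.41 K.

292 K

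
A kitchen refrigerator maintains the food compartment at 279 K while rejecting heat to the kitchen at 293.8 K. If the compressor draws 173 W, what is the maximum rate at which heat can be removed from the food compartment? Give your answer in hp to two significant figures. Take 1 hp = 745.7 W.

4.4 hp

The reservoir spacing is ΔT = 293.8 − 279 = 14.80 K.
COP_Carnot = T_C/ΔT = 279.00/14.80 = 18.85.
Q̇_max = COP_Carnot × Ẇ = 18.85 × 173.0 W = 3261 W = 4.373 hp.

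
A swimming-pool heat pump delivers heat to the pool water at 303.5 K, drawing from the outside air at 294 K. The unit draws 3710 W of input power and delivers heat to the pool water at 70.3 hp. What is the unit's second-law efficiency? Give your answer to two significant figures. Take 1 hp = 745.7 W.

0.44

Converting, Q̇_H = 70.30 hp = 52420 W, so COP_actual = Q̇_H/Ẇ = 52420/3710 = 14.13.
The reservoir spacing is ΔT = 303.5 − 294 = 9.500 K.
COP_Carnot = T_H/ΔT = 303.50/9.500 = 31.95.
η_II = COP_actual/COP_Carnot = 14.13/31.95 = 0.4423.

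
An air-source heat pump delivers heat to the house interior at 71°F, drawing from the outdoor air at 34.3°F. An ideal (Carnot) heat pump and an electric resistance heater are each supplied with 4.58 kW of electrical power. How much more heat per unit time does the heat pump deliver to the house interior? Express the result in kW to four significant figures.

In absolute terms T_C = 274.43 K and T_H = 294.82 K, so ΔT = 20.39 K.
COP_Carnot = T_H/ΔT = 294.82/20.39 = 14.46.
The heat pump delivers Q̇_H = COP × Ẇ = 66.23 kW; the resistance heater delivers Ẇ = 4.580 kW.
Extra = (COP − 1)·Ẇ = 61.65 kW.

61.65 kW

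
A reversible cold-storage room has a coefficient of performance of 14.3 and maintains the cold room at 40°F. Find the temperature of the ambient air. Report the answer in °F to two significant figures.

COP_R = T_C/(T_H − T_C) gives T_H − T_C = T_C/COP.
With T_C = 277.59 K, T_H = 277.59 × (1 + 1/14.3) = 297.01 K.
Converting, 297.01 K = 74.94°F.

75 °F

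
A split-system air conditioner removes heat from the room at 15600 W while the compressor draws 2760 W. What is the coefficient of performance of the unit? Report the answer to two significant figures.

5.7

The first law gives Q̇_H = Q̇_C + Ẇ, so the three rates are Q̇_C = 15600, Q̇_H = 18360, Ẇ = 2760 W.
COP_R = Q̇_C/Ẇ = 15600/2760 = 5.652.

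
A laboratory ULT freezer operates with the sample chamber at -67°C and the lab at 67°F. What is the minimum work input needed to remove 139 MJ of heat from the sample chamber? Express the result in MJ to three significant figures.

In absolute terms T_C = 206.15 K and T_H = 292.59 K, so ΔT = 86.44 K.
The reversible limit is COP_R = T_C/ΔT = 2.385, so W_min = Q_C/COP = Q_C·ΔT/T_C.
W_min = 139.0 × 86.44/206.15 = 58.29 MJ.

58.3 MJ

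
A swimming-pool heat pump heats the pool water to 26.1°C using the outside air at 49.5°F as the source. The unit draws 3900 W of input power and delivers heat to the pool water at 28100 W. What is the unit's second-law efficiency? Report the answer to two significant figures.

COP_actual = Q̇_H/Ẇ = 28100/3900 = 7.205.
In absolute terms T_C = 282.87 K and T_H = 299.25 K, so ΔT = 16.38 K.
COP_Carnot = T_H/ΔT = 299.25/16.38 = 18.27.
η_II = COP_actual/COP_Carnot = 7.205/18.27 = 0.3943.

0.39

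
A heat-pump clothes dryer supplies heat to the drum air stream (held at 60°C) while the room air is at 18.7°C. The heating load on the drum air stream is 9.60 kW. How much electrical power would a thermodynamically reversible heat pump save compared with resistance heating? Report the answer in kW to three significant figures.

In absolute terms T_C = 291.85 K and T_H = 333.15 K, so ΔT = 41.30 K.
COP_Carnot = T_H/ΔT = 333.15/41.30 = 8.067.
Resistance heating needs Ẇ_res = Q̇_H = 9.600 kW; the reversible heat pump needs only Ẇ_hp = Q̇_H/COP = 1.190 kW.
Saving = 9.600 − 1.190 = 8.410 kW.

8.41 kW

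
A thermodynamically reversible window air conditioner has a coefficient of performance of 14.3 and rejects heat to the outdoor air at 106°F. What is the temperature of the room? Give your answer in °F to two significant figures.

69 °F

For a Carnot refrigerator COP_R = T_C/(T_H − T_C), so T_C = COP·T_H/(1 + COP).
With T_H = 314.26 K, T_C = 14.3 × 314.26/15.30 = 293.72 K.
Converting, 293.72 K = 69.03°F.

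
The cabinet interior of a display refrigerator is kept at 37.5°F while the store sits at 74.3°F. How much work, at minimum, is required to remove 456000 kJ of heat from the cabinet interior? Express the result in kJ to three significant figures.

In absolute terms T_C = 276.21 K and T_H = 296.65 K, so ΔT = 20.44 K.
The reversible limit is COP_R = T_C/ΔT = 13.51, so W_min = Q_C/COP = Q_C·ΔT/T_C.
W_min = 456000 × 20.44/276.21 = 33750 kJ.

33800 kJ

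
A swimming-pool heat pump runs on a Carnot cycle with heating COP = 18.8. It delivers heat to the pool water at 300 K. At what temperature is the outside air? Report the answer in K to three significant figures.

COP_HP = T_H/(T_H − T_C) gives T_H − T_C = T_H/COP.
With T_H = 300.00 K, T_C = 300.00 × (1 − 1/18.8) = 284.04 K.

284 K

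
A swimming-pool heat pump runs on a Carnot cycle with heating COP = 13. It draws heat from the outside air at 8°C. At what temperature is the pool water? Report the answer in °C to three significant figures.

COP_HP = T_H/(T_H − T_C) rearranges to T_H = COP·T_C/(COP − 1).
With T_C = 281.15 K, T_H = 13 × 281.15/12.00 = 304.58 K.
Converting, 304.58 K = 31.43°C.

31.4 °C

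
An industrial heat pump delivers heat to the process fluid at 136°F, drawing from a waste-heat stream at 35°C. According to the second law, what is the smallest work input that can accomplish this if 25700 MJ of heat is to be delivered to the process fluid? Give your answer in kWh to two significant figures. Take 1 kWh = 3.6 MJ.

490 kWh

In absolute terms T_C = 308.15 K and T_H = 330.93 K, so ΔT = 22.78 K.
The reversible limit is COP_HP = T_H/ΔT = 14.53, so W_min = Q_H/COP = Q_H·ΔT/T_H.
W_min = 25700 × 22.78/330.93 = 1769 MJ = 491.4 kWh.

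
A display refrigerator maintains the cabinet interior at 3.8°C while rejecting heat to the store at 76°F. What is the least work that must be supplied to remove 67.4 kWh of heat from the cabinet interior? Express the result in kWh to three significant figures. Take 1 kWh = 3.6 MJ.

5.02 kWh

In absolute terms T_C = 276.95 K and T_H = 297.59 K, so ΔT = 20.64 K.
The reversible limit is COP_R = T_C/ΔT = 13.42, so W_min = Q_C/COP = Q_C·ΔT/T_C.
W_min = 67.40 × 20.64/276.95 = 5.024 kWh.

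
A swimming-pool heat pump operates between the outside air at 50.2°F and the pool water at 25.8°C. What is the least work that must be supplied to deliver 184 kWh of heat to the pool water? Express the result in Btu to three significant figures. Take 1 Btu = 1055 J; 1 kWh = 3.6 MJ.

In absolute terms T_C = 283.26 K and T_H = 298.95 K, so ΔT = 15.69 K.
The reversible limit is COP_HP = T_H/ΔT = 19.05, so W_min = Q_H/COP = Q_H·ΔT/T_H.
W_min = 184.0 × 15.69/298.95 = 9.656 kWh = 32950 Btu.

33000 Btu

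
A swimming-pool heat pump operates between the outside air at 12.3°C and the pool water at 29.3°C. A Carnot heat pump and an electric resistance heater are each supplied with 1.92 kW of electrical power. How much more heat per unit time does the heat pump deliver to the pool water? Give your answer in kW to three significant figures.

In absolute terms T_C = 285.45 K and T_H = 302.45 K, so ΔT = 17.00 K.
COP_Carnot = T_H/ΔT = 302.45/17.00 = 17.79.
The heat pump delivers Q̇_H = COP × Ẇ = 34.16 kW; the resistance heater delivers Ẇ = 1.920 kW.
Extra = (COP − 1)·Ẇ = 32.24 kW.

32.2 kW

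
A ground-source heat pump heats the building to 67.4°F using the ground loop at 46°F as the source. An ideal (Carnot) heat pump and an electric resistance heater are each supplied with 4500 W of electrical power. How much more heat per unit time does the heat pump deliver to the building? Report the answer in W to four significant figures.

In absolute terms T_C = 280.93 K and T_H = 292.82 K, so ΔT = 11.89 K.
COP_Carnot = T_H/ΔT = 292.82/11.89 = 24.63.
The heat pump delivers Q̇_H = COP × Ẇ = 110800 W; the resistance heater delivers Ẇ = 4500 W.
Extra = (COP − 1)·Ẇ = 106300 W.

106300 W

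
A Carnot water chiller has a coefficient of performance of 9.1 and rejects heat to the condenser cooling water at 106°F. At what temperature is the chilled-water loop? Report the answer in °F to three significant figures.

50.0 °F

For a Carnot refrigerator COP_R = T_C/(T_H − T_C), so T_C = COP·T_H/(1 + COP).
With T_H = 314.26 K, T_C = 9.1 × 314.26/10.10 = 283.15 K.
Converting, 283.15 K = 49.99°F.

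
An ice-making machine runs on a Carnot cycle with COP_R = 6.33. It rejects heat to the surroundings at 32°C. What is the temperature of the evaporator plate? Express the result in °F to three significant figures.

14.7 °F

For a Carnot refrigerator COP_R = T_C/(T_H − T_C), so T_C = COP·T_H/(1 + COP).
With T_H = 305.15 K, T_C = 6.33 × 305.15/7.330 = 263.52 K.
Converting, 263.52 K = 14.67°F.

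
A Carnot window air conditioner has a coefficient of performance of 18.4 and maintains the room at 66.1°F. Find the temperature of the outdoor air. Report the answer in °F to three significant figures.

94.7 °F

COP_R = T_C/(T_H − T_C) gives T_H − T_C = T_C/COP.
With T_C = 292.09 K, T_H = 292.09 × (1 + 1/18.4) = 307.97 K.
Converting, 307.97 K = 94.67°F.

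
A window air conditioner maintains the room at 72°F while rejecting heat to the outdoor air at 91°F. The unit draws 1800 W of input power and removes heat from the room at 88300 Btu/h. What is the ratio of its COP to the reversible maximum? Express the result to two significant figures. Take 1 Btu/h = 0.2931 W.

Converting, Q̇_C = 88300 Btu/h = 25880 W, so COP_actual = Q̇_C/Ẇ = 25880/1800 = 14.38.
In absolute terms T_C = 295.37 K and T_H = 305.93 K, so ΔT = 10.56 K.
COP_Carnot = T_C/ΔT = 295.37/10.56 = 27.98.
η_II = COP_actual/COP_Carnot = 14.38/27.98 = 0.5138.

0.51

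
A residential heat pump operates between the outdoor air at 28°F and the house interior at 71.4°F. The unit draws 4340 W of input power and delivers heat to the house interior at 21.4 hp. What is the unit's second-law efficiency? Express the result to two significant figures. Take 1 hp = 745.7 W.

0.30

Converting, Q̇_H = 21.40 hp = 15960 W, so COP_actual = Q̇_H/Ẇ = 15960/4340 = 3.677.
In absolute terms T_C = 270.93 K and T_H = 295.04 K, so ΔT = 24.11 K.
COP_Carnot = T_H/ΔT = 295.04/24.11 = 12.24.
η_II = COP_actual/COP_Carnot = 3.677/12.24 = 0.3005.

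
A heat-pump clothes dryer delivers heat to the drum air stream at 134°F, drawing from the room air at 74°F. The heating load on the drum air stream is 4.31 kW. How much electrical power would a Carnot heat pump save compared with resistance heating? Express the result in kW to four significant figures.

3.874 kW

In absolute terms T_C = 296.48 K and T_H = 329.82 K, so ΔT = 33.33 K.
COP_Carnot = T_H/ΔT = 329.82/33.33 = 9.895.
Resistance heating needs Ẇ_res = Q̇_H = 4.310 kW; the reversible heat pump needs only Ẇ_hp = Q̇_H/COP = 0.4356 kW.
Saving = 4.310 − 0.4356 = 3.874 kW.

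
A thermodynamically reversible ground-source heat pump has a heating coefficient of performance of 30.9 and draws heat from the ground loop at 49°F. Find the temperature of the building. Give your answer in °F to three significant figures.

COP_HP = T_H/(T_H − T_C) rearranges to T_H = COP·T_C/(COP − 1).
With T_C = 282.59 K, T_H = 30.9 × 282.59/29.90 = 292.05 K.
Converting, 292.05 K = 66.01°F.

66.0 °F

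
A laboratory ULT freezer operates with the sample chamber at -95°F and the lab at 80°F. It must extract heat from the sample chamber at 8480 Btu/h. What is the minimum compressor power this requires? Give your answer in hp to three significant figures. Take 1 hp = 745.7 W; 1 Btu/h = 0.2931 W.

In absolute terms T_C = 202.59 K and T_H = 299.82 K, so ΔT = 97.22 K.
COP_Carnot = T_C/ΔT = 202.59/97.22 = 2.084.
Ẇ_min = Q̇/COP_Carnot = 8480/2.084 = 4069 Btu/h = 1.600 hp.

1.60 hp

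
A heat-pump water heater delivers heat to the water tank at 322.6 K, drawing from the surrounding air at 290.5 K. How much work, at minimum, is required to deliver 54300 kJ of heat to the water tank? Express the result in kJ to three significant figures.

The reservoir spacing is ΔT = 322.6 − 290.5 = 32.10 K.
The reversible limit is COP_HP = T_H/ΔT = 10.05, so W_min = Q_H/COP = Q_H·ΔT/T_H.
W_min = 54300 × 32.10/322.60 = 5403 kJ.

5400 kJ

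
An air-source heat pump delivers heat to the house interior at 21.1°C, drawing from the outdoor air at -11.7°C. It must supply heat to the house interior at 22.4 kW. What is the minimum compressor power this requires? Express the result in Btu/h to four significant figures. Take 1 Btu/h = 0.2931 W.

8519 Btu/h

In absolute terms T_C = 261.45 K and T_H = 294.25 K, so ΔT = 32.80 K.
COP_Carnot = T_H/ΔT = 294.25/32.80 = 8.971.
Ẇ_min = Q̇/COP_Carnot = 22.40/8.971 = 2.497 kW = 8519 Btu/h.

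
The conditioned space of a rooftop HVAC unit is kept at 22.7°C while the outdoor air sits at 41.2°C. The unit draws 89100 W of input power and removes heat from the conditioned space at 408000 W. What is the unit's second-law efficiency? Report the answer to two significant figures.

COP_actual = Q̇_C/Ẇ = 408000/89100 = 4.579.
In absolute terms T_C = 295.85 K and T_H = 314.35 K, so ΔT = 18.50 K.
COP_Carnot = T_C/ΔT = 295.85/18.50 = 15.99.
η_II = COP_actual/COP_Carnot = 4.579/15.99 = 0.2863.

0.29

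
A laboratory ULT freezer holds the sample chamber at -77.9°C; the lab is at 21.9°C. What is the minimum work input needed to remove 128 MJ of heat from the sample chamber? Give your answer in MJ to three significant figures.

In absolute terms T_C = 195.25 K and T_H = 295.05 K, so ΔT = 99.80 K.
The reversible limit is COP_R = T_C/ΔT = 1.956, so W_min = Q_C/COP = Q_C·ΔT/T_C.
W_min = 128.0 × 99.80/195.25 = 65.43 MJ.

65.4 MJ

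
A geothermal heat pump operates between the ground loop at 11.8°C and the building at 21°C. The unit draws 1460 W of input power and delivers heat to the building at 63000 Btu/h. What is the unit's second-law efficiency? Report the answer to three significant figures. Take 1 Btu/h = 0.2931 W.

0.396

Converting, Q̇_H = 63000 Btu/h = 18470 W, so COP_actual = Q̇_H/Ẇ = 18470/1460 = 12.65.
In absolute terms T_C = 284.95 K and T_H = 294.15 K, so ΔT = 9.200 K.
COP_Carnot = T_H/ΔT = 294.15/9.200 = 31.97.
η_II = COP_actual/COP_Carnot = 12.65/31.97 = 0.3956.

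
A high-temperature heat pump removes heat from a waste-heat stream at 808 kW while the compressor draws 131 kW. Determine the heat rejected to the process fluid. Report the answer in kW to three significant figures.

For a cyclic device the first law requires Q̇_H = Q̇_C + Ẇ.
Q̇_H = Q̇_C + Ẇ = 939.0 kW.

939 kW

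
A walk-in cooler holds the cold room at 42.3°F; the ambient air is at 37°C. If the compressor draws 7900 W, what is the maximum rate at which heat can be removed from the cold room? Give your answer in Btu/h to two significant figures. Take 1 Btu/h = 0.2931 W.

In absolute terms T_C = 278.87 K and T_H = 310.15 K, so ΔT = 31.28 K.
COP_Carnot = T_C/ΔT = 278.87/31.28 = 8.916.
Q̇_max = COP_Carnot × Ẇ = 8.916 × 7900 W = 70440 W = 240300 Btu/h.

240000 Btu/h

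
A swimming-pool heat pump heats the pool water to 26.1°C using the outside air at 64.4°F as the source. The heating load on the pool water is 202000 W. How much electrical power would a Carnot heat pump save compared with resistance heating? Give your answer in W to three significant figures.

In absolute terms T_C = 291.15 K and T_H = 299.25 K, so ΔT = 8.100 K.
COP_Carnot = T_H/ΔT = 299.25/8.100 = 36.94.
Resistance heating needs Ẇ_res = Q̇_H = 202000 W; the reversible heat pump needs only Ẇ_hp = Q̇_H/COP = 5468 W.
Saving = 202000 − 5468 = 196500 W.

197000 W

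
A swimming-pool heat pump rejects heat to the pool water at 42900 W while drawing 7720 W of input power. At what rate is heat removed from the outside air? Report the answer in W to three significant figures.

For a cyclic device the first law requires Q̇_H = Q̇_C + Ẇ.
Q̇_C = Q̇_H − Ẇ = 35180 W.

35200 W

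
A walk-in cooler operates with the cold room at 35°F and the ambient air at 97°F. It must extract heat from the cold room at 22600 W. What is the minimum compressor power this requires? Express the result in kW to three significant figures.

2.83 kW

In absolute terms T_C = 274.82 K and T_H = 309.26 K, so ΔT = 34.44 K.
COP_Carnot = T_C/ΔT = 274.82/34.44 = 7.979.
Ẇ_min = Q̇/COP_Carnot = 22600/7.979 = 2833 W = 2.833 kW.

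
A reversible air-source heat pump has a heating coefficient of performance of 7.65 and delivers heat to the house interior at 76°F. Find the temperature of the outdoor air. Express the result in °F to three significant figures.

5.98 °F

COP_HP = T_H/(T_H − T_C) gives T_H − T_C = T_H/COP.
With T_H = 297.59 K, T_C = 297.59 × (1 − 1/7.65) = 258.69 K.
Converting, 258.69 K = 5.98°F.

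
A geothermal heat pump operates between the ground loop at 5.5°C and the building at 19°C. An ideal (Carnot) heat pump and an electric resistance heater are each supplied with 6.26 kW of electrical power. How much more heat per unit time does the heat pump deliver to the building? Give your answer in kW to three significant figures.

In absolute terms T_C = 278.65 K and T_H = 292.15 K, so ΔT = 13.50 K.
COP_Carnot = T_H/ΔT = 292.15/13.50 = 21.64.
The heat pump delivers Q̇_H = COP × Ẇ = 135.5 kW; the resistance heater delivers Ẇ = 6.260 kW.
Extra = (COP − 1)·Ẇ = 129.2 kW.

129 kW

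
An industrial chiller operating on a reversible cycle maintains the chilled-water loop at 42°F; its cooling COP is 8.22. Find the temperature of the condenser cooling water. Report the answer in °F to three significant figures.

COP_R = T_C/(T_H − T_C) gives T_H − T_C = T_C/COP.
With T_C = 278.71 K, T_H = 278.71 × (1 + 1/8.22) = 312.61 K.
Converting, 312.61 K = 103.03°F.

103 °F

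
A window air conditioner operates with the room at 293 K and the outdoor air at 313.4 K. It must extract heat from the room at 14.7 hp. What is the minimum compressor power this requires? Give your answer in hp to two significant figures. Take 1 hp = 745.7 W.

The reservoir spacing is ΔT = 313.4 − 293 = 20.40 K.
COP_Carnot = T_C/ΔT = 293.00/20.40 = 14.36.
Ẇ_min = Q̇/COP_Carnot = 14.70/14.36 = 1.023 hp.

1.0 hp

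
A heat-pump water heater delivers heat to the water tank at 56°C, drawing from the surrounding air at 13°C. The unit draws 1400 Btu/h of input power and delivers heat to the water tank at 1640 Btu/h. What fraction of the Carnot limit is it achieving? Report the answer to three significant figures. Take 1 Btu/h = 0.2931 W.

COP_actual = Q̇_H/Ẇ = 1640/1400 = 1.171.
In absolute terms T_C = 286.15 K and T_H = 329.15 K, so ΔT = 43.00 K.
COP_Carnot = T_H/ΔT = 329.15/43.00 = 7.655.
η_II = COP_actual/COP_Carnot = 1.171/7.655 = 0.1530.

0.153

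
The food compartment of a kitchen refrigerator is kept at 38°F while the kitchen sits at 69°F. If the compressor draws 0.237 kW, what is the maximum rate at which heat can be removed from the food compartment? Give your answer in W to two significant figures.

3800 W

In absolute terms T_C = 276.48 K and T_H = 293.71 K, so ΔT = 17.22 K.
COP_Carnot = T_C/ΔT = 276.48/17.22 = 16.05.
Q̇_max = COP_Carnot × Ẇ = 16.05 × 0.2370 kW = 3.805 kW = 3805 W.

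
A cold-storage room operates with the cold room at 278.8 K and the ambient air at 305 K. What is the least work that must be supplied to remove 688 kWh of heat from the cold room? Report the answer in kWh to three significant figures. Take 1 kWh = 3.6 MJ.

The reservoir spacing is ΔT = 305 − 278.8 = 26.20 K.
The reversible limit is COP_R = T_C/ΔT = 10.64, so W_min = Q_C/COP = Q_C·ΔT/T_C.
W_min = 688.0 × 26.20/278.80 = 64.65 kWh.

64.7 kWh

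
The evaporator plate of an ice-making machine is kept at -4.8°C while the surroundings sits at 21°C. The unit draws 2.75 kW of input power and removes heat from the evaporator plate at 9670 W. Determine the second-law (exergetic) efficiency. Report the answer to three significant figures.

0.338

Converting, Q̇_C = 9670 W = 9.670 kW, so COP_actual = Q̇_C/Ẇ = 9.670/2.750 = 3.516.
In absolute terms T_C = 268.35 K and T_H = 294.15 K, so ΔT = 25.80 K.
COP_Carnot = T_C/ΔT = 268.35/25.80 = 10.40.
η_II = COP_actual/COP_Carnot = 3.516/10.40 = 0.3381.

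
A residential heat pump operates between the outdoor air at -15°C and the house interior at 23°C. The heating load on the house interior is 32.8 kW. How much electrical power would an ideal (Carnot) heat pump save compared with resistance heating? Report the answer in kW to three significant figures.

28.6 kW

In absolute terms T_C = 258.15 K and T_H = 296.15 K, so ΔT = 38.00 K.
COP_Carnot = T_H/ΔT = 296.15/38.00 = 7.793.
Resistance heating needs Ẇ_res = Q̇_H = 32.80 kW; the reversible heat pump needs only Ẇ_hp = Q̇_H/COP = 4.209 kW.
Saving = 32.80 − 4.209 = 28.59 kW.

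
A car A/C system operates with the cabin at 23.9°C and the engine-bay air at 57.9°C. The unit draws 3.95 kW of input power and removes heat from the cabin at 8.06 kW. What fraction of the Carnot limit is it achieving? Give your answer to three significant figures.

0.234

COP_actual = Q̇_C/Ẇ = 8.060/3.950 = 2.041.
In absolute terms T_C = 297.05 K and T_H = 331.05 K, so ΔT = 34.00 K.
COP_Carnot = T_C/ΔT = 297.05/34.00 = 8.737.
η_II = COP_actual/COP_Carnot = 2.041/8.737 = 0.2336.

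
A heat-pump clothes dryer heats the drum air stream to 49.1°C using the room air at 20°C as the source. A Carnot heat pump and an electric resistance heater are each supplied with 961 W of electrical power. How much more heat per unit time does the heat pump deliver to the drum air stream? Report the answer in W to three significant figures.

9680 W

In absolute terms T_C = 293.15 K and T_H = 322.25 K, so ΔT = 29.10 K.
COP_Carnot = T_H/ΔT = 322.25/29.10 = 11.07.
The heat pump delivers Q̇_H = COP × Ẇ = 10640 W; the resistance heater delivers Ẇ = 961.0 W.
Extra = (COP − 1)·Ẇ = 9681 W.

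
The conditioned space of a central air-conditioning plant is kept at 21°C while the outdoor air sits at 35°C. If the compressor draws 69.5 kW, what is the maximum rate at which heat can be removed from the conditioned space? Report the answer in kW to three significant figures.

In absolute terms T_C = 294.15 K and T_H = 308.15 K, so ΔT = 14.00 K.
COP_Carnot = T_C/ΔT = 294.15/14.00 = 21.01.
Q̇_max = COP_Carnot × Ẇ = 21.01 × 69.50 kW = 1460 kW.

1460 kW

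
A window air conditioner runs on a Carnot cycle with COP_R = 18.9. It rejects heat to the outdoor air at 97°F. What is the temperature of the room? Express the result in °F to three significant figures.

For a Carnot refrigerator COP_R = T_C/(T_H − T_C), so T_C = COP·T_H/(1 + COP).
With T_H = 309.26 K, T_C = 18.9 × 309.26/19.90 = 293.72 K.
Converting, 293.72 K = 69.03°F.

69.0 °F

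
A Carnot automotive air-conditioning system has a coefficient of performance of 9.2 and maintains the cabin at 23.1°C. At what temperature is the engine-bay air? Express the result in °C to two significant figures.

COP_R = T_C/(T_H − T_C) gives T_H − T_C = T_C/COP.
With T_C = 296.25 K, T_H = 296.25 × (1 + 1/9.2) = 328.45 K.
Converting, 328.45 K = 55.30°C.

55 °C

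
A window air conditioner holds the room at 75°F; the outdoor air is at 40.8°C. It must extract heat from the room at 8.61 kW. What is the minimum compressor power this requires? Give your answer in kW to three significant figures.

In absolute terms T_C = 297.04 K and T_H = 313.95 K, so ΔT = 16.91 K.
COP_Carnot = T_C/ΔT = 297.04/16.91 = 17.56.
Ẇ_min = Q̇/COP_Carnot = 8.610/17.56 = 0.4902 kW.

0.490 kW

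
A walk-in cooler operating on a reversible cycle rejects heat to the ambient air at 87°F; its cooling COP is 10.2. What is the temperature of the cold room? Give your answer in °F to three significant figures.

38.2 °F

For a Carnot refrigerator COP_R = T_C/(T_H − T_C), so T_C = COP·T_H/(1 + COP).
With T_H = 303.71 K, T_C = 10.2 × 303.71/11.20 = 276.59 K.
Converting, 276.59 K = 38.19°F.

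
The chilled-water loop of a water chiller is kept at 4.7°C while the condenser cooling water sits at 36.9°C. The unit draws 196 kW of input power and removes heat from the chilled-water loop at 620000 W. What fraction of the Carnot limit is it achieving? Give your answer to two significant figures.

Converting, Q̇_C = 620000 W = 620.0 kW, so COP_actual = Q̇_C/Ẇ = 620.0/196.0 = 3.163.
In absolute terms T_C = 277.85 K and T_H = 310.05 K, so ΔT = 32.20 K.
COP_Carnot = T_C/ΔT = 277.85/32.20 = 8.629.
η_II = COP_actual/COP_Carnot = 3.163/8.629 = 0.3666.

0.37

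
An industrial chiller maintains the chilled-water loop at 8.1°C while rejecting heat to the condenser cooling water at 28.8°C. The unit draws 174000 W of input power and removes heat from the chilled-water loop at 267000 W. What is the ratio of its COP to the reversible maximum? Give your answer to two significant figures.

0.11

COP_actual = Q̇_C/Ẇ = 267000/174000 = 1.534.
In absolute terms T_C = 281.25 K and T_H = 301.95 K, so ΔT = 20.70 K.
COP_Carnot = T_C/ΔT = 281.25/20.70 = 13.59.
η_II = COP_actual/COP_Carnot = 1.534/13.59 = 0.1129.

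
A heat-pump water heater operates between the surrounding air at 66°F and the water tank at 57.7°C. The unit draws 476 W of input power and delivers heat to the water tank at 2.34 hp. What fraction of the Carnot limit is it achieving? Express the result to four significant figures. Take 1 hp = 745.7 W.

0.4300

Converting, Q̇_H = 2.340 hp = 1745 W, so COP_actual = Q̇_H/Ẇ = 1745/476.0 = 3.666.
In absolute terms T_C = 292.04 K and T_H = 330.85 K, so ΔT = 38.81 K.
COP_Carnot = T_H/ΔT = 330.85/38.81 = 8.525.
η_II = COP_actual/COP_Carnot = 3.666/8.525 = 0.4300.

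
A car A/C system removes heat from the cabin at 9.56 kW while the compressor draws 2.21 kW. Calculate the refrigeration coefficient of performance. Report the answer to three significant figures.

4.33

The first law gives Q̇_H = Q̇_C + Ẇ, so the three rates are Q̇_C = 9.560, Q̇_H = 11.77, Ẇ = 2.210 kW.
COP_R = Q̇_C/Ẇ = 9.560/2.210 = 4.326.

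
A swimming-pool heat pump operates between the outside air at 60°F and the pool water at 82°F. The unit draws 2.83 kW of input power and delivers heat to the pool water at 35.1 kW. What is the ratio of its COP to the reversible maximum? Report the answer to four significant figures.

0.5037

COP_actual = Q̇_H/Ẇ = 35.10/2.830 = 12.40.
In absolute terms T_C = 288.71 K and T_H = 300.93 K, so ΔT = 12.22 K.
COP_Carnot = T_H/ΔT = 300.93/12.22 = 24.62.
η_II = COP_actual/COP_Carnot = 12.40/24.62 = 0.5037.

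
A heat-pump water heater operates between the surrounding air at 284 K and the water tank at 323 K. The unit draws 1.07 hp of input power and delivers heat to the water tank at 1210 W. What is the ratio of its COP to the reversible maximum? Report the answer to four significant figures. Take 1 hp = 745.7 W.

Converting, Q̇_H = 1210 W = 1.623 hp, so COP_actual = Q̇_H/Ẇ = 1.623/1.070 = 1.516.
The reservoir spacing is ΔT = 323 − 284 = 39.00 K.
COP_Carnot = T_H/ΔT = 323.00/39.00 = 8.282.
η_II = COP_actual/COP_Carnot = 1.516/8.282 = 0.1831.

0.1831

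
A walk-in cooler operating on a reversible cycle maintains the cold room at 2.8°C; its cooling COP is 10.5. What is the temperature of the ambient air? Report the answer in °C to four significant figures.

COP_R = T_C/(T_H − T_C) gives T_H − T_C = T_C/COP.
With T_C = 275.95 K, T_H = 275.95 × (1 + 1/10.5) = 302.23 K.
Converting, 302.23 K = 29.08°C.

29.08 °C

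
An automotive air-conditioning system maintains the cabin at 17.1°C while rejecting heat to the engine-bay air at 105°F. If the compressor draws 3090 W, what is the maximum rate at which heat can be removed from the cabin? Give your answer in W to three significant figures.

In absolute terms T_C = 290.25 K and T_H = 313.71 K, so ΔT = 23.46 K.
COP_Carnot = T_C/ΔT = 290.25/23.46 = 12.37.
Q̇_max = COP_Carnot × Ẇ = 12.37 × 3090 W = 38240 W.

38200 W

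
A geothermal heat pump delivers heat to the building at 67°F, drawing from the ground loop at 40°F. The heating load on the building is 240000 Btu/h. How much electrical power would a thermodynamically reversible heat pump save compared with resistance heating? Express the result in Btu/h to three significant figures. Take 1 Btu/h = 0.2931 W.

228000 Btu/h

In absolute terms T_C = 277.59 K and T_H = 292.59 K, so ΔT = 15.00 K.
COP_Carnot = T_H/ΔT = 292.59/15.00 = 19.51.
Resistance heating needs Ẇ_res = Q̇_H = 240000 Btu/h; the reversible heat pump needs only Ẇ_hp = Q̇_H/COP = 12300 Btu/h.
Saving = 240000 − 12300 = 227700 Btu/h.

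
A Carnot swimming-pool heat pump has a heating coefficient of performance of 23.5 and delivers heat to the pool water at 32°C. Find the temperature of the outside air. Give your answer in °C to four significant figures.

19.01 °C

COP_HP = T_H/(T_H − T_C) gives T_H − T_C = T_H/COP.
With T_H = 305.15 K, T_C = 305.15 × (1 − 1/23.5) = 292.16 K.
Converting, 292.16 K = 19.01°C.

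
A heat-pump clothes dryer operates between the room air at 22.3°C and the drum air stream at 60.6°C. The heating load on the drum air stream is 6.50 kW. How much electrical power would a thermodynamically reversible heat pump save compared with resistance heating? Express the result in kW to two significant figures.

5.8 kW

In absolute terms T_C = 295.45 K and T_H = 333.75 K, so ΔT = 38.30 K.
COP_Carnot = T_H/ΔT = 333.75/38.30 = 8.714.
Resistance heating needs Ẇ_res = Q̇_H = 6.500 kW; the reversible heat pump needs only Ẇ_hp = Q̇_H/COP = 0.7459 kW.
Saving = 6.500 − 0.7459 = 5.754 kW.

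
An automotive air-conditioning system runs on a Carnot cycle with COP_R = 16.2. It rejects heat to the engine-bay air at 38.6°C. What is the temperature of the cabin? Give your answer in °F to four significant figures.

For a Carnot refrigerator COP_R = T_C/(T_H − T_C), so T_C = COP·T_H/(1 + COP).
With T_H = 311.75 K, T_C = 16.2 × 311.75/17.20 = 293.62 K.
Converting, 293.62 K = 68.86°F.

68.86 °F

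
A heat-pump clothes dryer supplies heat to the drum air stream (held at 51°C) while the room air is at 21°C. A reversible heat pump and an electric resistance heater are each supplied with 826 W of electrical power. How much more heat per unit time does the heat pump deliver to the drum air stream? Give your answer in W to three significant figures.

In absolute terms T_C = 294.15 K and T_H = 324.15 K, so ΔT = 30.00 K.
COP_Carnot = T_H/ΔT = 324.15/30.00 = 10.81.
The heat pump delivers Q̇_H = COP × Ẇ = 8925 W; the resistance heater delivers Ẇ = 826.0 W.
Extra = (COP − 1)·Ẇ = 8099 W.

8100 W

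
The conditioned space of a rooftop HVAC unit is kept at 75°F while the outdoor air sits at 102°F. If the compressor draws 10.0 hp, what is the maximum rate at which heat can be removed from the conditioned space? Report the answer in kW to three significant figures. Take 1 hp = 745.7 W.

148 kW

In absolute terms T_C = 297.04 K and T_H = 312.04 K, so ΔT = 15.00 K.
COP_Carnot = T_C/ΔT = 297.04/15.00 = 19.80.
Q̇_max = COP_Carnot × Ẇ = 19.80 × 10.00 hp = 198.0 hp = 147.7 kW.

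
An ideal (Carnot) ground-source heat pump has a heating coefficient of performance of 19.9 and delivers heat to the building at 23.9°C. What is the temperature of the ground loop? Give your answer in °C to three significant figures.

COP_HP = T_H/(T_H − T_C) gives T_H − T_C = T_H/COP.
With T_H = 297.05 K, T_C = 297.05 × (1 − 1/19.9) = 282.12 K.
Converting, 282.12 K = 8.97°C.

8.97 °C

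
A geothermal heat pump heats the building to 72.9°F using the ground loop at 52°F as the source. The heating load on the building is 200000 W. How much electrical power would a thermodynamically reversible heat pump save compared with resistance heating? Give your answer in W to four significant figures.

192200 W

In absolute terms T_C = 284.26 K and T_H = 295.87 K, so ΔT = 11.61 K.
COP_Carnot = T_H/ΔT = 295.87/11.61 = 25.48.
Resistance heating needs Ẇ_res = Q̇_H = 200000 W; the reversible heat pump needs only Ẇ_hp = Q̇_H/COP = 7849 W.
Saving = 200000 − 7849 = 192200 W.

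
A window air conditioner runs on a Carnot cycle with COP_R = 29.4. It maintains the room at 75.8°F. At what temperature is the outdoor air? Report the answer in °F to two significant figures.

COP_R = T_C/(T_H − T_C) gives T_H − T_C = T_C/COP.
With T_C = 297.48 K, T_H = 297.48 × (1 + 1/29.4) = 307.60 K.
Converting, 307.60 K = 94.01°F.

94 °F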